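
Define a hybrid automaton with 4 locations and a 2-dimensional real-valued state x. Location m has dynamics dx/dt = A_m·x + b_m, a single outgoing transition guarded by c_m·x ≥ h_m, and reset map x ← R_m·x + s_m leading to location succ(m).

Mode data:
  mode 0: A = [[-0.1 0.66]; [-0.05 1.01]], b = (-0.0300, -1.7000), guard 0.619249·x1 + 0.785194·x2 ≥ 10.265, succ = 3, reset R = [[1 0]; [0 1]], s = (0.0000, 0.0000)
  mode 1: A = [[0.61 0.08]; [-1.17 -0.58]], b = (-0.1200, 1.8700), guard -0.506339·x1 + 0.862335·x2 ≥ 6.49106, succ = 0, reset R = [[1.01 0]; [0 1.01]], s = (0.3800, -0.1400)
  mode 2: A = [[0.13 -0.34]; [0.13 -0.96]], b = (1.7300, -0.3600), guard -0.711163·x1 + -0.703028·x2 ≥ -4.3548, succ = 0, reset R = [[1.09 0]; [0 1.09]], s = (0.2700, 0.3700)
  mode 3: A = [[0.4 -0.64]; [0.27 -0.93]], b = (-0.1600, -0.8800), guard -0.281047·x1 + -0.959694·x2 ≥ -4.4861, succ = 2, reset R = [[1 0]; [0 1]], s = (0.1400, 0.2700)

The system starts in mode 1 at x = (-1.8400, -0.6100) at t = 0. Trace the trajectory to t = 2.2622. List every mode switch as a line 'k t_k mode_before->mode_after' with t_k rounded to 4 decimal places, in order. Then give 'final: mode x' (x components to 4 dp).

Mode 1: guard c·x = 6.4911 hit at Δt = 1.4064 (t = 1.4064), x⁻ = (-4.2755, 5.0168) → reset → x⁺ = (-3.9383, 4.9270), jump to mode 0
Mode 0: flow for 0.8558 to horizon, guard not reached → x = (0.1244, 9.5440)

1 1.4064 1->0
final: 0 0.1244 9.5440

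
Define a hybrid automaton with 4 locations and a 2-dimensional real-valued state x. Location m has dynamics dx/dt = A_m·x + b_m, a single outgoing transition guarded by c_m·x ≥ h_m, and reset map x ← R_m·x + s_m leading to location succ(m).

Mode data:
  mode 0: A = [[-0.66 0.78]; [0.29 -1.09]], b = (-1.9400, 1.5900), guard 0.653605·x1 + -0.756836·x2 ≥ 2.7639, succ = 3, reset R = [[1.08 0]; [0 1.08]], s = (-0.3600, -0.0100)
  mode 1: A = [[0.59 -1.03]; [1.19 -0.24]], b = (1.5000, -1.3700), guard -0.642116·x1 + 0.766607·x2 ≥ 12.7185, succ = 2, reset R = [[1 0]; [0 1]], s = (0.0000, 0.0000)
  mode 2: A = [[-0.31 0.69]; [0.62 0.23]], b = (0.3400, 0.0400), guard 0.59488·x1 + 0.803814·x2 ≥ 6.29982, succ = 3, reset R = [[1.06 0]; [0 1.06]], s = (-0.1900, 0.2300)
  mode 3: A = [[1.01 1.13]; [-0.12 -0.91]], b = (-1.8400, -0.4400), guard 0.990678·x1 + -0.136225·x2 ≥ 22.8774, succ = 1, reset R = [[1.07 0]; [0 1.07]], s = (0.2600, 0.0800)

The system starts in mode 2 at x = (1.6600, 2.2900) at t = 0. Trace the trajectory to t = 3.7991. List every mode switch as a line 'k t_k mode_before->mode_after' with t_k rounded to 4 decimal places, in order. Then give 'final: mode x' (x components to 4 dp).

Mode 2: guard c·x = 6.2998 hit at Δt = 1.1102 (t = 1.1102), x⁻ = (3.8007, 5.0246) → reset → x⁺ = (3.8387, 5.5561), jump to mode 3
Mode 3: guard c·x = 22.8774 hit at Δt = 1.5138 (t = 2.6240), x⁻ = (23.0457, -0.3417) → reset → x⁺ = (24.9189, -0.2856), jump to mode 1
Mode 1: flow for 1.1751 to horizon, guard not reached → x = (25.7221, 33.4414)

1 1.1102 2->3
2 2.6240 3->1
final: 1 25.7221 33.4414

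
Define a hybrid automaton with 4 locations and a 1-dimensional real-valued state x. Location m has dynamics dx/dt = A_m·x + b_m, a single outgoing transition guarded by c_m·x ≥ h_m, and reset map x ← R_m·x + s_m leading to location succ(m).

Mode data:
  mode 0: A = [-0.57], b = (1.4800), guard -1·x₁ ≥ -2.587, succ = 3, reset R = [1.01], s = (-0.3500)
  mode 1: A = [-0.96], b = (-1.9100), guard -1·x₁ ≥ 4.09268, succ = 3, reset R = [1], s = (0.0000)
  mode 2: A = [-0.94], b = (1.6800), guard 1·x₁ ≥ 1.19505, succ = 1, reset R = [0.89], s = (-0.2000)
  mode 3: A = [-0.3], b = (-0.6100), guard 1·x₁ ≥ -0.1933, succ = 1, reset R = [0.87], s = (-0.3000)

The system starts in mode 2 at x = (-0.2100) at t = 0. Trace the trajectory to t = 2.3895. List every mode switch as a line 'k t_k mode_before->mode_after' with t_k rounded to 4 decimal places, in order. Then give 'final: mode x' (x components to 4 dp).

Mode 2: guard c·x = 1.1950 hit at Δt = 1.2933 (t = 1.2933), x⁻ = (1.1950) → reset → x⁺ = (0.8636), jump to mode 1
Mode 1: flow for 1.0962 to horizon, guard not reached → x = (-0.9935)

1 1.2933 2->1
final: 1 -0.9935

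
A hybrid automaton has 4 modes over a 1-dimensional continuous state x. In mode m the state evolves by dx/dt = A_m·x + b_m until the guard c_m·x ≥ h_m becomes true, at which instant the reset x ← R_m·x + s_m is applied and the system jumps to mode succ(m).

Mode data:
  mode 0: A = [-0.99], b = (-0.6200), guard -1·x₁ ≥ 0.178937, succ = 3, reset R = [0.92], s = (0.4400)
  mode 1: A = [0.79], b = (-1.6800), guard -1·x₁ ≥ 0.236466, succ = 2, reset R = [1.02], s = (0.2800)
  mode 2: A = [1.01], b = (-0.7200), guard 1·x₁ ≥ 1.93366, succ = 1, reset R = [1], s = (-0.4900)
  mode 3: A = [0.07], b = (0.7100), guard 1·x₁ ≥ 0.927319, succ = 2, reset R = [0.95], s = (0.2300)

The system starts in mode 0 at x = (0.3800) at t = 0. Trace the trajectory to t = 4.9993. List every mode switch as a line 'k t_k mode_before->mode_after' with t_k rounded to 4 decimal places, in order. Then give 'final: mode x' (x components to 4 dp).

Mode 0: guard c·x = 0.1789 hit at Δt = 0.8189 (t = 0.8189), x⁻ = (-0.1789) → reset → x⁺ = (0.2754), jump to mode 3
Mode 3: guard c·x = 0.9273 hit at Δt = 0.8671 (t = 1.6860), x⁻ = (0.9273) → reset → x⁺ = (1.1110), jump to mode 2
Mode 2: guard c·x = 1.9337 hit at Δt = 1.1095 (t = 2.7955), x⁻ = (1.9337) → reset → x⁺ = (1.4437), jump to mode 1
Mode 1: guard c·x = 0.2365 hit at Δt = 1.5713 (t = 4.3668), x⁻ = (-0.2365) → reset → x⁺ = (0.0388), jump to mode 2
Mode 2: flow for 0.6325 to horizon, guard not reached → x = (-0.5640)

1 0.8189 0->3
2 1.6860 3->2
3 2.7955 2->1
4 4.3668 1->2
final: 2 -0.5640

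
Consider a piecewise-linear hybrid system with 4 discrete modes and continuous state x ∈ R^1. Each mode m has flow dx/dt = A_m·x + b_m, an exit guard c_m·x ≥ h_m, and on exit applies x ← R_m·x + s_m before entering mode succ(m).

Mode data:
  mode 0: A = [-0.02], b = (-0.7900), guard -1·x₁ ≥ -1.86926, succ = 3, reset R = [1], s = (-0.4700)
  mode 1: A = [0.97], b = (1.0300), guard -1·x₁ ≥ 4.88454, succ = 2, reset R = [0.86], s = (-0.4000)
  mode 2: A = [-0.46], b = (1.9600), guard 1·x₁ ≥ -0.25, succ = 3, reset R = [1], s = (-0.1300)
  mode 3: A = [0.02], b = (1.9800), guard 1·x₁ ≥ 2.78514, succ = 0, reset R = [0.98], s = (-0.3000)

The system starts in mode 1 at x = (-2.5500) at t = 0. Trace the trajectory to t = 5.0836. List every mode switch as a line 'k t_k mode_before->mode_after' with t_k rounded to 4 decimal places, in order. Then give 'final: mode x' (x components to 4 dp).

Mode 1: guard c·x = 4.8845 hit at Δt = 0.9726 (t = 0.9726), x⁻ = (-4.8845) → reset → x⁺ = (-4.6007), jump to mode 2
Mode 2: guard c·x = -0.2500 hit at Δt = 1.4679 (t = 2.4405), x⁻ = (-0.2500) → reset → x⁺ = (-0.3800), jump to mode 3
Mode 3: guard c·x = 2.7851 hit at Δt = 1.5795 (t = 4.0200), x⁻ = (2.7851) → reset → x⁺ = (2.4294), jump to mode 0
Mode 0: guard c·x = -1.8693 hit at Δt = 0.6725 (t = 4.6925), x⁻ = (1.8693) → reset → x⁺ = (1.3993), jump to mode 3
Mode 3: flow for 0.3911 to horizon, guard not reached → x = (2.1876)

1 0.9726 1->2
2 2.4405 2->3
3 4.0200 3->0
4 4.6925 0->3
final: 3 2.1876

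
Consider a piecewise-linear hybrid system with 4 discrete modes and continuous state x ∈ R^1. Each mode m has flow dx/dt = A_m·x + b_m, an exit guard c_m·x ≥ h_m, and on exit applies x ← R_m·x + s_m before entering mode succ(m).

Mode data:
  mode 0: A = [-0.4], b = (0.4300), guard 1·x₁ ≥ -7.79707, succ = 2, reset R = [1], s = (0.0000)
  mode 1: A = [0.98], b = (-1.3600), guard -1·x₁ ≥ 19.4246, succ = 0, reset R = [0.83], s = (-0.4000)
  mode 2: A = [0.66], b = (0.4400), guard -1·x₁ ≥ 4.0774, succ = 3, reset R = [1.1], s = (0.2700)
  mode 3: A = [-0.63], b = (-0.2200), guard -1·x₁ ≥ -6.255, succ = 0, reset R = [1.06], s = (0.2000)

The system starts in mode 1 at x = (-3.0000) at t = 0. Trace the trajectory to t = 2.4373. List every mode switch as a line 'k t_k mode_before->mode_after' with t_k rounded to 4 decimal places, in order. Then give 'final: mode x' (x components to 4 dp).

Mode 1: guard c·x = 19.4246 hit at Δt = 1.5885 (t = 1.5885), x⁻ = (-19.4246) → reset → x⁺ = (-16.5224), jump to mode 0
Mode 0: flow for 0.8488 to horizon, guard not reached → x = (-11.4563)

1 1.5885 1->0
final: 0 -11.4563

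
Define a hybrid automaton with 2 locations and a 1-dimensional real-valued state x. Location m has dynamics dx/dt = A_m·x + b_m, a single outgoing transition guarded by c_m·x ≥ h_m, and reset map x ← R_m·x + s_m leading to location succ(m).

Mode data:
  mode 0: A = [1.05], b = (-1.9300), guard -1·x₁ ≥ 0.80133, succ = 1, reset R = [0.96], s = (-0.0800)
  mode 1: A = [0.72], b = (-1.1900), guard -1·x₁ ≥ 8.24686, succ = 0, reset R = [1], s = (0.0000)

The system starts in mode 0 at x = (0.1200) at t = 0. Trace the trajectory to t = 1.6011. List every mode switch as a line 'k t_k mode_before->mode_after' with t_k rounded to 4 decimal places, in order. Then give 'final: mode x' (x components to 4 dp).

Mode 0: guard c·x = 0.8013 hit at Δt = 0.4089 (t = 0.4089), x⁻ = (-0.8013) → reset → x⁺ = (-0.8493), jump to mode 1
Mode 1: flow for 1.1922 to horizon, guard not reached → x = (-4.2504)

1 0.4089 0->1
final: 1 -4.2504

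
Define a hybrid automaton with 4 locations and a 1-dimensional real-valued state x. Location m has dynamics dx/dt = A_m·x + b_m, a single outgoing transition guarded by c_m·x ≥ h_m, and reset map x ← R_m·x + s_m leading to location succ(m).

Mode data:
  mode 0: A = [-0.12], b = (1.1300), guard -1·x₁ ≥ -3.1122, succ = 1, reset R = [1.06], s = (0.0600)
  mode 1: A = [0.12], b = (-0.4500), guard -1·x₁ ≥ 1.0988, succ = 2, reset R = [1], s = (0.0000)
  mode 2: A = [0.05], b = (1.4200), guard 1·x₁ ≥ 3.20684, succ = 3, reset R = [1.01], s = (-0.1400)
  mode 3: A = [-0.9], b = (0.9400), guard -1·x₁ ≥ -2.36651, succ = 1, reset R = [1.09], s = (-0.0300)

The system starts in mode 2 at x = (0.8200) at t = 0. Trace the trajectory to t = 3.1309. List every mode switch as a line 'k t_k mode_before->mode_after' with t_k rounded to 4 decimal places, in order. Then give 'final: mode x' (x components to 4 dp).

1 1.5704 2->3
2 2.0602 3->1
final: 1 2.3849

Mode 2: guard c·x = 3.2068 hit at Δt = 1.5704 (t = 1.5704), x⁻ = (3.2068) → reset → x⁺ = (3.0989), jump to mode 3
Mode 3: guard c·x = -2.3665 hit at Δt = 0.4898 (t = 2.0602), x⁻ = (2.3665) → reset → x⁺ = (2.5495), jump to mode 1
Mode 1: flow for 1.0707 to horizon, guard not reached → x = (2.3849)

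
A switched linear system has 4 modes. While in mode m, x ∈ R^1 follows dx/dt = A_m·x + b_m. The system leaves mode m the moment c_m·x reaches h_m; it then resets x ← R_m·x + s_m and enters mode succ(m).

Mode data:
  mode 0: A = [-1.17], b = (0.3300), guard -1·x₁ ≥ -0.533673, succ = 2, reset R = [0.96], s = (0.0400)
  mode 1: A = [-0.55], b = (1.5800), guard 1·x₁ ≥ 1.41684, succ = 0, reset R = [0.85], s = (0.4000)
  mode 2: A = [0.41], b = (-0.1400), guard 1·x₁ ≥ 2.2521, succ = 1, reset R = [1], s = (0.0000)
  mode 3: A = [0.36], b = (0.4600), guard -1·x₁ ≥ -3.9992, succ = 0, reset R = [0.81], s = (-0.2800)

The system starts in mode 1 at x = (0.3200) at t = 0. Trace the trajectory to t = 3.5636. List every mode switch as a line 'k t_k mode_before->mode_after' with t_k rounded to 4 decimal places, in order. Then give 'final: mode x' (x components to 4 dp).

Mode 1: guard c·x = 1.4168 hit at Δt = 1.0210 (t = 1.0210), x⁻ = (1.4168) → reset → x⁺ = (1.6043), jump to mode 0
Mode 0: guard c·x = -0.5337 hit at Δt = 1.4181 (t = 2.4391), x⁻ = (0.5337) → reset → x⁺ = (0.5523), jump to mode 2
Mode 2: flow for 1.1245 to horizon, guard not reached → x = (0.6758)

1 1.0210 1->0
2 2.4391 0->2
final: 2 0.6758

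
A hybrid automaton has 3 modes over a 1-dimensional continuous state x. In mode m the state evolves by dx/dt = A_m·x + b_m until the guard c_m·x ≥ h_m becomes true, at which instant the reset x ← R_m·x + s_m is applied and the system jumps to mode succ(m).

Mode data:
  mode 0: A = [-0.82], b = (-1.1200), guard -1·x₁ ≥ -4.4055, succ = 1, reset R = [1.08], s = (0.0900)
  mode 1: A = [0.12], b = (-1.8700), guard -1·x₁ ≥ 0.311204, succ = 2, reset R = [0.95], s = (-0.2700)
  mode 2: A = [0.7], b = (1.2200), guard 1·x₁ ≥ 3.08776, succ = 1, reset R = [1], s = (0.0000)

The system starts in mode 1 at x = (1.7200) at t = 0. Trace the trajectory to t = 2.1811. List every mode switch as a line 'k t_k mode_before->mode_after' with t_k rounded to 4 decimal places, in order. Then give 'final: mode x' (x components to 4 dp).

Mode 1: guard c·x = 0.3112 hit at Δt = 1.1394 (t = 1.1394), x⁻ = (-0.3112) → reset → x⁺ = (-0.5656), jump to mode 2
Mode 2: flow for 1.0417 to horizon, guard not reached → x = (0.6980)

1 1.1394 1->2
final: 2 0.6980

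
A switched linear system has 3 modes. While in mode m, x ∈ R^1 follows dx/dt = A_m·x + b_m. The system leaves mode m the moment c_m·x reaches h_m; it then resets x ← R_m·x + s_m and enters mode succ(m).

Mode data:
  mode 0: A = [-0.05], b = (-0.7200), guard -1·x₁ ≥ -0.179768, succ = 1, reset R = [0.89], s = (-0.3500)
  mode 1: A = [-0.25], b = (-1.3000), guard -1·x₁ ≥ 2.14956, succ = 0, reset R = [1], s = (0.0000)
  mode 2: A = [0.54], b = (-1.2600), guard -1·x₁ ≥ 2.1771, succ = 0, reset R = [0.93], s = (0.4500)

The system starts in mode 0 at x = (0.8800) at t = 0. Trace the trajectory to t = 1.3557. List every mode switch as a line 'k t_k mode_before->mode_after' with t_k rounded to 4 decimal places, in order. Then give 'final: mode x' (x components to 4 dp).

Mode 0: guard c·x = -0.1798 hit at Δt = 0.9382 (t = 0.9382), x⁻ = (0.1798) → reset → x⁺ = (-0.1900), jump to mode 1
Mode 1: flow for 0.4175 to horizon, guard not reached → x = (-0.6866)

1 0.9382 0->1
final: 1 -0.6866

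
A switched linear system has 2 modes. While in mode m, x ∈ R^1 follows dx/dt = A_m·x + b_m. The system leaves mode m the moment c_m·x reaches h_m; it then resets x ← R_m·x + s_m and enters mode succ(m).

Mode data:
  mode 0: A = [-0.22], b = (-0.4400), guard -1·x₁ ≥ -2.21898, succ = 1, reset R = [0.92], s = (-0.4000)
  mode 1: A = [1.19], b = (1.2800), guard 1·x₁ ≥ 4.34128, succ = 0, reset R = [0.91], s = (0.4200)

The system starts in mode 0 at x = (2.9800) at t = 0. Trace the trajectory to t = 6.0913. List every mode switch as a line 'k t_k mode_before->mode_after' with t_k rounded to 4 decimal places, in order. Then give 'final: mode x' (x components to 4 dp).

1 0.7538 0->1
2 1.3336 1->0
3 3.2068 0->1
4 3.7866 1->0
5 5.6597 0->1
final: 1 3.4653

Mode 0: guard c·x = -2.2190 hit at Δt = 0.7538 (t = 0.7538), x⁻ = (2.2190) → reset → x⁺ = (1.6415), jump to mode 1
Mode 1: guard c·x = 4.3413 hit at Δt = 0.5798 (t = 1.3336), x⁻ = (4.3413) → reset → x⁺ = (4.3706), jump to mode 0
Mode 0: guard c·x = -2.2190 hit at Δt = 1.8732 (t = 3.2068), x⁻ = (2.2190) → reset → x⁺ = (1.6415), jump to mode 1
Mode 1: guard c·x = 4.3413 hit at Δt = 0.5798 (t = 3.7866), x⁻ = (4.3413) → reset → x⁺ = (4.3706), jump to mode 0
Mode 0: guard c·x = -2.2190 hit at Δt = 1.8732 (t = 5.6597), x⁻ = (2.2190) → reset → x⁺ = (1.6415), jump to mode 1
Mode 1: flow for 0.4316 to horizon, guard not reached → x = (3.4653)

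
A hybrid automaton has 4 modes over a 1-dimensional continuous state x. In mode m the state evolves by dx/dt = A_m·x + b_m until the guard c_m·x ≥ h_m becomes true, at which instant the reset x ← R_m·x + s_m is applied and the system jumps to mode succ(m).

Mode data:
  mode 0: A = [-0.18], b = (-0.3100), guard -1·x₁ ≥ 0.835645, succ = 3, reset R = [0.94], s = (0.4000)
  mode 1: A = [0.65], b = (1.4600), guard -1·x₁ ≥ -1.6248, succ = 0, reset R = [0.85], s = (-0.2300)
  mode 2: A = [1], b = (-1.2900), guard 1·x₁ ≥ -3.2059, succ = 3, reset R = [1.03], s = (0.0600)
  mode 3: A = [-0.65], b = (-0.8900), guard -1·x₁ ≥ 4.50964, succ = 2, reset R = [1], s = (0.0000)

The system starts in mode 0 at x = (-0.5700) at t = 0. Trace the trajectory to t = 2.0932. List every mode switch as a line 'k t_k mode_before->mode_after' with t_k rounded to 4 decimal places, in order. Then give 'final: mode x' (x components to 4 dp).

1 1.4560 0->3
final: 3 -0.7191

Mode 0: guard c·x = 0.8356 hit at Δt = 1.4560 (t = 1.4560), x⁻ = (-0.8356) → reset → x⁺ = (-0.3855), jump to mode 3
Mode 3: flow for 0.6372 to horizon, guard not reached → x = (-0.7191)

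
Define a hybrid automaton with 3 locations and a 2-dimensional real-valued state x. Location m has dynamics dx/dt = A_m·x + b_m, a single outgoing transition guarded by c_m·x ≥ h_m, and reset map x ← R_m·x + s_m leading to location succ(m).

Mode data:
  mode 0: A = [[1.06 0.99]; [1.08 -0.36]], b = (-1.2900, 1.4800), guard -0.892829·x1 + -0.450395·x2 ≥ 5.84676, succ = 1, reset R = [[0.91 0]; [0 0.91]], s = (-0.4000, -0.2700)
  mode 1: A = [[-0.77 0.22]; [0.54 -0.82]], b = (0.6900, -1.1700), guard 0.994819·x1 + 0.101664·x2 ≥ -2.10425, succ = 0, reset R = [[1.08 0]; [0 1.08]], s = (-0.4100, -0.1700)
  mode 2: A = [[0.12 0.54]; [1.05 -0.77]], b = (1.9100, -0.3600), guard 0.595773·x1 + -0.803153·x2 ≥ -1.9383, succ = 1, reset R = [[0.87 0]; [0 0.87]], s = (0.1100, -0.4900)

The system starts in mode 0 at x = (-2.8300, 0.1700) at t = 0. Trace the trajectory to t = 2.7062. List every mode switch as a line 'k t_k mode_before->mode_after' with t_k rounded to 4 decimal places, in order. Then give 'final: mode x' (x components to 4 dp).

1 0.5009 0->1
2 1.9239 1->0
3 2.2116 0->1
final: 1 -3.2807 -3.6566

Mode 0: guard c·x = 5.8468 hit at Δt = 0.5009 (t = 0.5009), x⁻ = (-5.9083, -1.2693) → reset → x⁺ = (-5.7765, -1.4251), jump to mode 1
Mode 1: guard c·x = -2.1042 hit at Δt = 1.4230 (t = 1.9239), x⁻ = (-1.8276, -2.8146) → reset → x⁺ = (-2.3838, -3.2097), jump to mode 0
Mode 0: guard c·x = 5.8468 hit at Δt = 0.2877 (t = 2.2116), x⁻ = (-4.7674, -3.5308) → reset → x⁺ = (-4.7384, -3.4830), jump to mode 1
Mode 1: flow for 0.4946 to horizon, guard not reached → x = (-3.2807, -3.6566)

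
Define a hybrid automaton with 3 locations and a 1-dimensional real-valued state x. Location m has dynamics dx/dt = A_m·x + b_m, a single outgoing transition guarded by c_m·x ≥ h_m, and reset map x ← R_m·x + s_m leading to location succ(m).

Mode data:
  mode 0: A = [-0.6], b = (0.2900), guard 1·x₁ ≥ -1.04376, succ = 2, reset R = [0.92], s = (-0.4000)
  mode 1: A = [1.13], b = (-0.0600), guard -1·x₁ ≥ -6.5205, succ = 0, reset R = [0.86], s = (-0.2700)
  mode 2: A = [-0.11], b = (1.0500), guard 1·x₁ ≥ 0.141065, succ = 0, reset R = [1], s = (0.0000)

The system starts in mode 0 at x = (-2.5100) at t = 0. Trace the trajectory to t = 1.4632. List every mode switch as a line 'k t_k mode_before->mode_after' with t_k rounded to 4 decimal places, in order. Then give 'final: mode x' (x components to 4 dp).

Mode 0: guard c·x = -1.0438 hit at Δt = 1.1217 (t = 1.1217), x⁻ = (-1.0438) → reset → x⁺ = (-1.3603), jump to mode 2
Mode 2: flow for 0.3415 to horizon, guard not reached → x = (-0.9582)

1 1.1217 0->2
final: 2 -0.9582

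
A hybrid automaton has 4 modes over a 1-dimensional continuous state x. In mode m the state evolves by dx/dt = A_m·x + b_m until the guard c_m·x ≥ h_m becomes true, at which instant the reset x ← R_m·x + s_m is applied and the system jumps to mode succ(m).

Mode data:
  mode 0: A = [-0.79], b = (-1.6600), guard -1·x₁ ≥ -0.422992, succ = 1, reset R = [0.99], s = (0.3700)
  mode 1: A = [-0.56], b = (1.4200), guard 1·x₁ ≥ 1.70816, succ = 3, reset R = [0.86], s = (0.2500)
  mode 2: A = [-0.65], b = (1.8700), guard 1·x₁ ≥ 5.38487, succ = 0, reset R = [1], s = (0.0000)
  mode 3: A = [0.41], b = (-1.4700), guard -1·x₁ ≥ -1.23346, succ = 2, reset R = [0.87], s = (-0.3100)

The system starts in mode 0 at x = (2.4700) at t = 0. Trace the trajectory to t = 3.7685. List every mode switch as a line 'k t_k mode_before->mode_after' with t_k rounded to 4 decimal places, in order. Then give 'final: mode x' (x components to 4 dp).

1 0.7517 0->1
2 2.0859 1->3
3 2.6499 3->2
final: 2 1.8553

Mode 0: guard c·x = -0.4230 hit at Δt = 0.7517 (t = 0.7517), x⁻ = (0.4230) → reset → x⁺ = (0.7888), jump to mode 1
Mode 1: guard c·x = 1.7082 hit at Δt = 1.3342 (t = 2.0859), x⁻ = (1.7082) → reset → x⁺ = (1.7190), jump to mode 3
Mode 3: guard c·x = -1.2335 hit at Δt = 0.5640 (t = 2.6499), x⁻ = (1.2335) → reset → x⁺ = (0.7631), jump to mode 2
Mode 2: flow for 1.1186 to horizon, guard not reached → x = (1.8553)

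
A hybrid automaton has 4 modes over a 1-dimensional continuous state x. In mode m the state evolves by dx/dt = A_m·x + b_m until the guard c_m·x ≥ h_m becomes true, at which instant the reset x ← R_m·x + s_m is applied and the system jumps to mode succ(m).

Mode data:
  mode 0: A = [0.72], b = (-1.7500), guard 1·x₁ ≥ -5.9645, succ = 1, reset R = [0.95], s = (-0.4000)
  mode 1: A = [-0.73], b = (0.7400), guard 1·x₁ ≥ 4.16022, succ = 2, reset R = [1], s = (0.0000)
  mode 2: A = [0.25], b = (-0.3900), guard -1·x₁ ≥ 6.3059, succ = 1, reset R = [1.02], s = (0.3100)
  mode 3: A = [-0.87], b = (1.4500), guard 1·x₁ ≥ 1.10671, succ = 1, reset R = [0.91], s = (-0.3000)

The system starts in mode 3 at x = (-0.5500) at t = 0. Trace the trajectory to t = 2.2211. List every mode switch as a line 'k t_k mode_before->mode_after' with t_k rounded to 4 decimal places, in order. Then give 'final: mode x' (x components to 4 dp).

Mode 3: guard c·x = 1.1067 hit at Δt = 1.5815 (t = 1.5815), x⁻ = (1.1067) → reset → x⁺ = (0.7071), jump to mode 1
Mode 1: flow for 0.6396 to horizon, guard not reached → x = (0.8215)

1 1.5815 3->1
final: 1 0.8215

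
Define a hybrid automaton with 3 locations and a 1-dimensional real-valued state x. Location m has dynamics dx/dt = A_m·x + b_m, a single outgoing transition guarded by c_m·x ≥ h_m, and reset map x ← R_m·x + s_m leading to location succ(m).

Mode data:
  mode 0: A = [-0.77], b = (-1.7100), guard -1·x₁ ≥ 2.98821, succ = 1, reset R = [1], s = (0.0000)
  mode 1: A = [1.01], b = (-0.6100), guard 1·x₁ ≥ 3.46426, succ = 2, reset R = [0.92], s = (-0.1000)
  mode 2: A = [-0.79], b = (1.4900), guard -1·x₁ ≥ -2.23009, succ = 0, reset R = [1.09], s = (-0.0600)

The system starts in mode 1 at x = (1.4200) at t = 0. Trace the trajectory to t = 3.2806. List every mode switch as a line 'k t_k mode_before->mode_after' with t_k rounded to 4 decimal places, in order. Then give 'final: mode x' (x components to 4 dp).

1 1.2418 1->2
2 2.8244 2->0
final: 0 1.0108

Mode 1: guard c·x = 3.4643 hit at Δt = 1.2418 (t = 1.2418), x⁻ = (3.4643) → reset → x⁺ = (3.0871), jump to mode 2
Mode 2: guard c·x = -2.2301 hit at Δt = 1.5826 (t = 2.8244), x⁻ = (2.2301) → reset → x⁺ = (2.3708), jump to mode 0
Mode 0: flow for 0.4562 to horizon, guard not reached → x = (1.0108)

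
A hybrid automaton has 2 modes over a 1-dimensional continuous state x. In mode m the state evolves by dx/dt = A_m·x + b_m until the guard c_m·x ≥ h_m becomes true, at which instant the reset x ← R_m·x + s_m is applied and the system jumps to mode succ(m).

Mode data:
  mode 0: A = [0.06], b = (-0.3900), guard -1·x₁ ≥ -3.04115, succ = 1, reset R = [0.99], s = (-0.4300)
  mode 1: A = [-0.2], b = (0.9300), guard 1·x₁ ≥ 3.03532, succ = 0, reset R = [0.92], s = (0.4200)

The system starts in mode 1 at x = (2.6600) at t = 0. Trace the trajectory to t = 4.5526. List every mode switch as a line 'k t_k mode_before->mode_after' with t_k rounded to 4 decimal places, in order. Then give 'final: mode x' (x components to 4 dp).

Mode 1: guard c·x = 3.0353 hit at Δt = 1.0450 (t = 1.0450), x⁻ = (3.0353) → reset → x⁺ = (3.2125), jump to mode 0
Mode 0: guard c·x = -3.0412 hit at Δt = 0.8468 (t = 1.8918), x⁻ = (3.0412) → reset → x⁺ = (2.5807), jump to mode 1
Mode 1: guard c·x = 3.0353 hit at Δt = 1.2403 (t = 3.1320), x⁻ = (3.0353) → reset → x⁺ = (3.2125), jump to mode 0
Mode 0: guard c·x = -3.0412 hit at Δt = 0.8468 (t = 3.9788), x⁻ = (3.0412) → reset → x⁺ = (2.5807), jump to mode 1
Mode 1: flow for 0.5738 to horizon, guard not reached → x = (2.8051)

1 1.0450 1->0
2 1.8918 0->1
3 3.1320 1->0
4 3.9788 0->1
final: 1 2.8051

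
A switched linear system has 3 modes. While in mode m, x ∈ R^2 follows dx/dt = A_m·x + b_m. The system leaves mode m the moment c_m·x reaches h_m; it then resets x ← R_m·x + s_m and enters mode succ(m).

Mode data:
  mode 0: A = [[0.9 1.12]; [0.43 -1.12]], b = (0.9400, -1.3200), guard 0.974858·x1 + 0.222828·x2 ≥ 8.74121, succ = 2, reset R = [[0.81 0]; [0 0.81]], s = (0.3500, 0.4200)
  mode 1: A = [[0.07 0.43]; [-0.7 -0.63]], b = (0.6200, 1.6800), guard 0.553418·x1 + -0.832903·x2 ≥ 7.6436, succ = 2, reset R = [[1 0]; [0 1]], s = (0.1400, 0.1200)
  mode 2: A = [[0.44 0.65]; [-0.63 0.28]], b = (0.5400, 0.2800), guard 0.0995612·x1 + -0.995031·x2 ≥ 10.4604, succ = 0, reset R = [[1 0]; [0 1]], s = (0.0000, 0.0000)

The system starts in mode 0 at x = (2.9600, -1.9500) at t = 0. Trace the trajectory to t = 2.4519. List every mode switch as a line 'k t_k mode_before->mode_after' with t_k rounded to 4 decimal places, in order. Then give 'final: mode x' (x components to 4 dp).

Mode 0: guard c·x = 8.7412 hit at Δt = 1.2798 (t = 1.2798), x⁻ = (8.8904, 0.3336) → reset → x⁺ = (7.5512, 0.6903), jump to mode 2
Mode 2: flow for 1.1721 to horizon, guard not reached → x = (11.0893, -7.0032)

1 1.2798 0->2
final: 2 11.0893 -7.0032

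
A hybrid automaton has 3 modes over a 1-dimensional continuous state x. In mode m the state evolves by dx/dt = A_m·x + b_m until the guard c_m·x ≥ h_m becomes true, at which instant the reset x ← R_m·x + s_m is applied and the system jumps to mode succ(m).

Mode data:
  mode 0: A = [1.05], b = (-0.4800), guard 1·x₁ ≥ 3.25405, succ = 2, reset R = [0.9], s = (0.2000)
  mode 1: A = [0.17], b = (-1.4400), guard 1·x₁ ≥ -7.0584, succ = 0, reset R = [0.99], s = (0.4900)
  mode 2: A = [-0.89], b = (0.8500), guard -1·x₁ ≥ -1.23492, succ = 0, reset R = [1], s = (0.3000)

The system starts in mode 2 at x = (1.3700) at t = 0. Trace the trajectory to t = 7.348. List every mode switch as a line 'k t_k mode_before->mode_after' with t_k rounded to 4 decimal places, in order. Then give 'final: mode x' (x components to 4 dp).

Mode 2: guard c·x = -1.2349 hit at Δt = 0.4425 (t = 0.4425), x⁻ = (1.2349) → reset → x⁺ = (1.5349), jump to mode 0
Mode 0: guard c·x = 3.2540 hit at Δt = 0.9082 (t = 1.3507), x⁻ = (3.2540) → reset → x⁺ = (3.1286), jump to mode 2
Mode 2: guard c·x = -1.2349 hit at Δt = 2.3032 (t = 3.6539), x⁻ = (1.2349) → reset → x⁺ = (1.5349), jump to mode 0
Mode 0: guard c·x = 3.2540 hit at Δt = 0.9082 (t = 4.5621), x⁻ = (3.2540) → reset → x⁺ = (3.1286), jump to mode 2
Mode 2: guard c·x = -1.2349 hit at Δt = 2.3032 (t = 6.8653), x⁻ = (1.2349) → reset → x⁺ = (1.5349), jump to mode 0
Mode 0: flow for 0.4827 to horizon, guard not reached → x = (2.2463)

1 0.4425 2->0
2 1.3507 0->2
3 3.6539 2->0
4 4.5621 0->2
5 6.8653 2->0
final: 0 2.2463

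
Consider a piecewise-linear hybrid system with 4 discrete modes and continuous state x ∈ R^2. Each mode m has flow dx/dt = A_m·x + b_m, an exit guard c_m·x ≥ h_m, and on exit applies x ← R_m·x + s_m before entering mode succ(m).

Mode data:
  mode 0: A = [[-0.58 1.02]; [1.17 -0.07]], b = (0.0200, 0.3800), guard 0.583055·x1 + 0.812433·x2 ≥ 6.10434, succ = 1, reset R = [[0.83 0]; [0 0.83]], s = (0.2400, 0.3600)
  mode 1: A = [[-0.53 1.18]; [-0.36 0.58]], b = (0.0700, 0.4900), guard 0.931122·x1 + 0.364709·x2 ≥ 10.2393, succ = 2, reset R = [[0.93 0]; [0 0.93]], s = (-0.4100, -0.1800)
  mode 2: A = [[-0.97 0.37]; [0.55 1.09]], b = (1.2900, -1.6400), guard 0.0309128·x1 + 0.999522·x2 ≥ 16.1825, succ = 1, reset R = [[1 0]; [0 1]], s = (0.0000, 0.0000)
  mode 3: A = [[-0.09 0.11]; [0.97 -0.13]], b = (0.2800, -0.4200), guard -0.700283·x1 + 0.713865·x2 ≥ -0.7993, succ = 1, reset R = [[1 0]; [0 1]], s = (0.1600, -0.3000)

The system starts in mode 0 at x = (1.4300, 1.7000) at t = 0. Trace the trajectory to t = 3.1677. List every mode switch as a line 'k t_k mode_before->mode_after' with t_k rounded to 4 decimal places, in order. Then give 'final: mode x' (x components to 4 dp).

1 1.1424 0->1
2 2.5050 1->2
final: 2 6.3663 14.6984

Mode 0: guard c·x = 6.1043 hit at Δt = 1.1424 (t = 1.1424), x⁻ = (3.5601, 4.9587) → reset → x⁺ = (3.1949, 4.4757), jump to mode 1
Mode 1: guard c·x = 10.2393 hit at Δt = 1.3626 (t = 2.5050), x⁻ = (8.3192, 6.8358) → reset → x⁺ = (7.3269, 6.1773), jump to mode 2
Mode 2: flow for 0.6627 to horizon, guard not reached → x = (6.3663, 14.6984)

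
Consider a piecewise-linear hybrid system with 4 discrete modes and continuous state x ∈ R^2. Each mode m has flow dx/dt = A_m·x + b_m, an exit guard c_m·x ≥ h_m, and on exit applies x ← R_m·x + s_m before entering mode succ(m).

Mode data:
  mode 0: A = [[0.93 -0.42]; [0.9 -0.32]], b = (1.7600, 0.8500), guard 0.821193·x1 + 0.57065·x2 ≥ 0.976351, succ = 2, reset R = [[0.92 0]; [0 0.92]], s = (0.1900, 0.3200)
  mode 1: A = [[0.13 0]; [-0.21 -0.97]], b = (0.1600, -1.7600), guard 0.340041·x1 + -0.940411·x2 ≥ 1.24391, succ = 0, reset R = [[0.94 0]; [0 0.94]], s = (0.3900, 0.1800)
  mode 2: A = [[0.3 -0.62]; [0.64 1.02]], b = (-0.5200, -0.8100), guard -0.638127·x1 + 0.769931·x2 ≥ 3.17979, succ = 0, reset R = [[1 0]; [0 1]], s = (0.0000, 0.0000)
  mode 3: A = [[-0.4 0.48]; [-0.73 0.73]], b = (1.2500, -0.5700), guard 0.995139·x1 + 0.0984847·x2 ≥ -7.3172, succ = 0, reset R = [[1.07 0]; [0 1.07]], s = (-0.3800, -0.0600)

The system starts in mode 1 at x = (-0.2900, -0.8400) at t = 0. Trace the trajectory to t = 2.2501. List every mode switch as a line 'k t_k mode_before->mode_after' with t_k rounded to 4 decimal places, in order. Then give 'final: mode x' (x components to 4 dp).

1 0.9144 1->0
2 1.3397 0->2
final: 2 1.3831 0.1898

Mode 1: guard c·x = 1.2439 hit at Δt = 0.9144 (t = 0.9144), x⁻ = (-0.1713, -1.3847) → reset → x⁺ = (0.2290, -1.1216), jump to mode 0
Mode 0: guard c·x = 0.9764 hit at Δt = 0.4253 (t = 1.3397), x⁻ = (1.4314, -0.3490) → reset → x⁺ = (1.5069, -0.0010), jump to mode 2
Mode 2: flow for 0.9104 to horizon, guard not reached → x = (1.3831, 0.1898)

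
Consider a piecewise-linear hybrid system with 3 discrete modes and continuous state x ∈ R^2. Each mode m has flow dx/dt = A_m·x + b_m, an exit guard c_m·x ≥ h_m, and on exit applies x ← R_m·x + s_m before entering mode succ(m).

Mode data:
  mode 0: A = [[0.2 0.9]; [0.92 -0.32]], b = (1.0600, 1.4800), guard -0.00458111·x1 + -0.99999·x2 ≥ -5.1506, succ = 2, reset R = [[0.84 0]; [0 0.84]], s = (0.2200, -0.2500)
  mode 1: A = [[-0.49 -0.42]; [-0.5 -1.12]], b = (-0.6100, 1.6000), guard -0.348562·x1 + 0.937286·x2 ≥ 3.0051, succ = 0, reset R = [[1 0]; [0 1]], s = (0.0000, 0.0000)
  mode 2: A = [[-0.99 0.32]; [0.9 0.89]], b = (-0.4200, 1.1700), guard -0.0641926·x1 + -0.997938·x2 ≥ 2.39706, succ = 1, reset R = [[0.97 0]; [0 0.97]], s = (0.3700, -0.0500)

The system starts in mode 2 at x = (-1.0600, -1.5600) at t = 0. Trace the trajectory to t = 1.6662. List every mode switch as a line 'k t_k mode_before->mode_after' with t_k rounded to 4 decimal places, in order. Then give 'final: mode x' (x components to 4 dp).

Mode 2: guard c·x = 2.3971 hit at Δt = 0.5231 (t = 0.5231), x⁻ = (-1.0578, -2.3340) → reset → x⁺ = (-0.6561, -2.3139), jump to mode 1
Mode 1: flow for 1.1431 to horizon, guard not reached → x = (-0.7464, 0.5852)

1 0.5231 2->1
final: 1 -0.7464 0.5852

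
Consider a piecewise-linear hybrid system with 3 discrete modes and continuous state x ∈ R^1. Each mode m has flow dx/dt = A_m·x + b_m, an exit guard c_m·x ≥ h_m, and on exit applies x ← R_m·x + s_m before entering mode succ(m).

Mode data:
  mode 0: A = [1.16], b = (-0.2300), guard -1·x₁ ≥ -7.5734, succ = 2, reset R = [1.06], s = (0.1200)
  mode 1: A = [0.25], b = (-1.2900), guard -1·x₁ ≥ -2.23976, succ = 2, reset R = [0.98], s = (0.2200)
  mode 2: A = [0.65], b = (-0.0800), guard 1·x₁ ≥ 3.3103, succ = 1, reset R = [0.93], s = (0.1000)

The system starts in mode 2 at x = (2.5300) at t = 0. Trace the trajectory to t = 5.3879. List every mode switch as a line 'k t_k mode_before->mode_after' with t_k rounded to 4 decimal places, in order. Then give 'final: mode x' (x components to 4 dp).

Mode 2: guard c·x = 3.3103 hit at Δt = 0.4320 (t = 0.4320), x⁻ = (3.3103) → reset → x⁺ = (3.1786), jump to mode 1
Mode 1: guard c·x = -2.2398 hit at Δt = 1.5514 (t = 1.9834), x⁻ = (2.2398) → reset → x⁺ = (2.4150), jump to mode 2
Mode 2: guard c·x = 3.3103 hit at Δt = 0.5073 (t = 2.4908), x⁻ = (3.3103) → reset → x⁺ = (3.1786), jump to mode 1
Mode 1: guard c·x = -2.2398 hit at Δt = 1.5514 (t = 4.0422), x⁻ = (2.2398) → reset → x⁺ = (2.4150), jump to mode 2
Mode 2: guard c·x = 3.3103 hit at Δt = 0.5073 (t = 4.5495), x⁻ = (3.3103) → reset → x⁺ = (3.1786), jump to mode 1
Mode 1: flow for 0.8384 to horizon, guard not reached → x = (2.7165)

1 0.4320 2->1
2 1.9834 1->2
3 2.4908 2->1
4 4.0422 1->2
5 4.5495 2->1
final: 1 2.7165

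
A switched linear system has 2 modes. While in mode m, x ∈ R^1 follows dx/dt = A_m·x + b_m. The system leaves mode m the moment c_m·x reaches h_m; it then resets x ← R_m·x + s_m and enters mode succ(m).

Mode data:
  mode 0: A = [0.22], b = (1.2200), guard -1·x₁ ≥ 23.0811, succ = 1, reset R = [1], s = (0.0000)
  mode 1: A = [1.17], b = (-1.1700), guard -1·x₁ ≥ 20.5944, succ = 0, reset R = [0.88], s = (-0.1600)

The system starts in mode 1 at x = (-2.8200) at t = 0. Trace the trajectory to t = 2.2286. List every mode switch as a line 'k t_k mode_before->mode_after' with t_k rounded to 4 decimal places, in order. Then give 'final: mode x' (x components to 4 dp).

Mode 1: guard c·x = 20.5944 hit at Δt = 1.4805 (t = 1.4805), x⁻ = (-20.5944) → reset → x⁺ = (-18.2831), jump to mode 0
Mode 0: flow for 0.7481 to horizon, guard not reached → x = (-20.5618)

1 1.4805 1->0
final: 0 -20.5618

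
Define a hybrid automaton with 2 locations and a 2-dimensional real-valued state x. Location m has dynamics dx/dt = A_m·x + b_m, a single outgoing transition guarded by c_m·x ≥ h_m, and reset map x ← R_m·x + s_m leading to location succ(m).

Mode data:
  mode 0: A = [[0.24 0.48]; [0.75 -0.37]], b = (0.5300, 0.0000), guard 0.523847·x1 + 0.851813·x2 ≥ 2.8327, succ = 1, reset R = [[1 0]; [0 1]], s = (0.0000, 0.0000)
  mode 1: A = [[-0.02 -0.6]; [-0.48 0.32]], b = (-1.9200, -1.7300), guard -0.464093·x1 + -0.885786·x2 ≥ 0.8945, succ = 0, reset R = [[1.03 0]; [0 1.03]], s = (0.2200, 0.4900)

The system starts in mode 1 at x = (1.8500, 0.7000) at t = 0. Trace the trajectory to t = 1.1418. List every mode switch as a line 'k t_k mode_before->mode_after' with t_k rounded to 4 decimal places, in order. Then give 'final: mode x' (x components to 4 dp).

1 0.8259 1->0
final: 0 0.7286 -0.5212

Mode 1: guard c·x = 0.8945 hit at Δt = 0.8259 (t = 0.8259), x⁻ = (0.3762, -1.2069) → reset → x⁺ = (0.6075, -0.7531), jump to mode 0
Mode 0: flow for 0.3159 to horizon, guard not reached → x = (0.7286, -0.5212)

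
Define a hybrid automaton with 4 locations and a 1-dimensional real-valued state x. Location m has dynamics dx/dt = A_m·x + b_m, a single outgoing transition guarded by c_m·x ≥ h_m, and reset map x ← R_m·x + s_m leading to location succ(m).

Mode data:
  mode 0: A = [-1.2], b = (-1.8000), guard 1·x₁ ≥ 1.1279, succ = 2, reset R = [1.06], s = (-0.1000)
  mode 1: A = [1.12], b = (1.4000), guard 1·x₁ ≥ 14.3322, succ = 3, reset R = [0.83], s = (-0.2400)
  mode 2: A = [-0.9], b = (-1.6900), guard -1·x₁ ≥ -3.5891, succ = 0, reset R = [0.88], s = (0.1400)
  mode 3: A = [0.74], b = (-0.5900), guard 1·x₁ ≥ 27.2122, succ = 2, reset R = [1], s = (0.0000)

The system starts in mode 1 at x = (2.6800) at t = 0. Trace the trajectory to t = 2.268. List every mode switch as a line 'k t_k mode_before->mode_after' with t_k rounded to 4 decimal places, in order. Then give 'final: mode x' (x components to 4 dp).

1 1.2299 1->3
final: 3 24.2066

Mode 1: guard c·x = 14.3322 hit at Δt = 1.2299 (t = 1.2299), x⁻ = (14.3322) → reset → x⁺ = (11.6557), jump to mode 3
Mode 3: flow for 1.0381 to horizon, guard not reached → x = (24.2066)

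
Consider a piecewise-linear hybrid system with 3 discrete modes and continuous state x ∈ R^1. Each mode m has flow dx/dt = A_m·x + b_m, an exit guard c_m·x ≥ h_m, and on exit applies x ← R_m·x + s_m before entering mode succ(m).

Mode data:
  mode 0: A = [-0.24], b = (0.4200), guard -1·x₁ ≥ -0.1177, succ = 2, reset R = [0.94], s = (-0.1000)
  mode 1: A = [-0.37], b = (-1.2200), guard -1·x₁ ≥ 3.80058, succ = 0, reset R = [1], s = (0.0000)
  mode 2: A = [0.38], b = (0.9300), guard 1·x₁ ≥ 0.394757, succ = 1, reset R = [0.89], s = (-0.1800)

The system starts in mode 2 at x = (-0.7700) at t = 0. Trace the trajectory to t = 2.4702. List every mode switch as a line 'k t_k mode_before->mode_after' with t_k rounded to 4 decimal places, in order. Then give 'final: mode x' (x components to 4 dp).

1 1.3877 2->1
final: 1 -0.9734

Mode 2: guard c·x = 0.3948 hit at Δt = 1.3877 (t = 1.3877), x⁻ = (0.3948) → reset → x⁺ = (0.1713), jump to mode 1
Mode 1: flow for 1.0825 to horizon, guard not reached → x = (-0.9734)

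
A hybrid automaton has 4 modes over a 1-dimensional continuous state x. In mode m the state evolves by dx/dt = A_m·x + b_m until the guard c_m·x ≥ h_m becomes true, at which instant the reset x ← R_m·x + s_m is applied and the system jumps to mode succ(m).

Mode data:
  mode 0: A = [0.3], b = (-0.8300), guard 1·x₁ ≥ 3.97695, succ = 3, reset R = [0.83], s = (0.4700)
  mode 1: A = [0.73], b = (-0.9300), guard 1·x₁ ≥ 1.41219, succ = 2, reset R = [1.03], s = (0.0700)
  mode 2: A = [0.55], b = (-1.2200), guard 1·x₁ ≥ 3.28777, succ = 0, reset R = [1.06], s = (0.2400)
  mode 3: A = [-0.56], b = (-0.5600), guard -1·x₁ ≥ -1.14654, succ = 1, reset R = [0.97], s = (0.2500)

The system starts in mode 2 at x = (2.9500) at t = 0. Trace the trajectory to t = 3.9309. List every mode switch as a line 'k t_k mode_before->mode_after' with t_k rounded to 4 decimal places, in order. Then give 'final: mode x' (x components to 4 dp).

Mode 2: guard c·x = 3.2878 hit at Δt = 0.6900 (t = 0.6900), x⁻ = (3.2878) → reset → x⁺ = (3.7250), jump to mode 0
Mode 0: guard c·x = 3.9769 hit at Δt = 0.7779 (t = 1.4679), x⁻ = (3.9769) → reset → x⁺ = (3.7709), jump to mode 3
Mode 3: guard c·x = -1.1465 hit at Δt = 1.4262 (t = 2.8941), x⁻ = (1.1465) → reset → x⁺ = (1.3621), jump to mode 1
Mode 1: guard c·x = 1.4122 hit at Δt = 0.6158 (t = 3.5099), x⁻ = (1.4122) → reset → x⁺ = (1.5246), jump to mode 2
Mode 2: flow for 0.4210 to horizon, guard not reached → x = (1.3438)

1 0.6900 2->0
2 1.4679 0->3
3 2.8941 3->1
4 3.5099 1->2
final: 2 1.3438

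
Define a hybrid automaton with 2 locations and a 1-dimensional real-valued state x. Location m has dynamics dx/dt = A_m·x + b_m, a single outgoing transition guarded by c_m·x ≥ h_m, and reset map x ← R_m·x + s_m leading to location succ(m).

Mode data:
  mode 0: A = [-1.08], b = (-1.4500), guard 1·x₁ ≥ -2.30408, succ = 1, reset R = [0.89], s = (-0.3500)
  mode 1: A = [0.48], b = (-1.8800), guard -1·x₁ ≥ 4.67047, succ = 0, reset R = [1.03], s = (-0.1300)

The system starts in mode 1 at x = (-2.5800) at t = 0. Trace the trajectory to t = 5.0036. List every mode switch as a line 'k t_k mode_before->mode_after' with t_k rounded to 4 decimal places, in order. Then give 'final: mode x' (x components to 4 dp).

1 0.5812 1->0
2 1.8031 0->1
3 2.4426 1->0
4 3.6645 0->1
5 4.3041 1->0
final: 0 -3.0328

Mode 1: guard c·x = 4.6705 hit at Δt = 0.5812 (t = 0.5812), x⁻ = (-4.6705) → reset → x⁺ = (-4.9406), jump to mode 0
Mode 0: guard c·x = -2.3041 hit at Δt = 1.2219 (t = 1.8031), x⁻ = (-2.3041) → reset → x⁺ = (-2.4006), jump to mode 1
Mode 1: guard c·x = 4.6705 hit at Δt = 0.6395 (t = 2.4426), x⁻ = (-4.6705) → reset → x⁺ = (-4.9406), jump to mode 0
Mode 0: guard c·x = -2.3041 hit at Δt = 1.2219 (t = 3.6645), x⁻ = (-2.3041) → reset → x⁺ = (-2.4006), jump to mode 1
Mode 1: guard c·x = 4.6705 hit at Δt = 0.6395 (t = 4.3041), x⁻ = (-4.6705) → reset → x⁺ = (-4.9406), jump to mode 0
Mode 0: flow for 0.6995 to horizon, guard not reached → x = (-3.0328)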